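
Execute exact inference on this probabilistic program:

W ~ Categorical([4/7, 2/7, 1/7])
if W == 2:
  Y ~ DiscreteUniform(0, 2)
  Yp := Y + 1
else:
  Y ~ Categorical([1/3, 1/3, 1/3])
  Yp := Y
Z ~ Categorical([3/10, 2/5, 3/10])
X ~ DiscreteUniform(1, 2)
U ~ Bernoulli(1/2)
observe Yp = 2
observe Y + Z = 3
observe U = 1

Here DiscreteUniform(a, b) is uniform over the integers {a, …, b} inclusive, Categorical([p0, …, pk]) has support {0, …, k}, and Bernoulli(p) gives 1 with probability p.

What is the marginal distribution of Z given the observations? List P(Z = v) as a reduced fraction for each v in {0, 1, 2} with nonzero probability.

Enumerate traces; 6 have nonzero weight after conditioning:
  (W=0, Y=2, Z=1, X=1, U=1) weight 2/105
  (W=0, Y=2, Z=1, X=2, U=1) weight 2/105
  (W=1, Y=2, Z=1, X=1, U=1) weight 1/105
  (W=1, Y=2, Z=1, X=2, U=1) weight 1/105
  (W=2, Y=1, Z=2, X=1, U=1) weight 1/280
  (W=2, Y=1, Z=2, X=2, U=1) weight 1/280
Group by Z:
  weight(Z=1) = 2/35
  weight(Z=2) = 1/140
Total weight = 2/35 + 1/140 = 9/140
P(Z=1 | obs) = 2/35 / 9/140 = 8/9
P(Z=2 | obs) = 1/140 / 9/140 = 1/9

P(Z=1) = 8/9, P(Z=2) = 1/9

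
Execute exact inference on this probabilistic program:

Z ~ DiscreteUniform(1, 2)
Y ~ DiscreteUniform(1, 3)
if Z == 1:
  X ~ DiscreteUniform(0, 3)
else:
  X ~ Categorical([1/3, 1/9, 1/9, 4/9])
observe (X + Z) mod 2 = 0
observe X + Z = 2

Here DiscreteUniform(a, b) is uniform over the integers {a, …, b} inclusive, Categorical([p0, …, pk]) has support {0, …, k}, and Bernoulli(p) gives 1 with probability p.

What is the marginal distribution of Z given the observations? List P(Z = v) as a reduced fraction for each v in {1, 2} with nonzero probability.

P(Z=1) = 3/7, P(Z=2) = 4/7

Enumerate traces; 6 have nonzero weight after conditioning:
  (Z=1, Y=1, X=1) weight 1/24
  (Z=1, Y=2, X=1) weight 1/24
  (Z=1, Y=3, X=1) weight 1/24
  (Z=2, Y=1, X=0) weight 1/18
  (Z=2, Y=2, X=0) weight 1/18
  (Z=2, Y=3, X=0) weight 1/18
Group by Z:
  weight(Z=1) = 1/8
  weight(Z=2) = 1/6
Total weight = 1/8 + 1/6 = 7/24
P(Z=1 | obs) = 1/8 / 7/24 = 3/7
P(Z=2 | obs) = 1/6 / 7/24 = 4/7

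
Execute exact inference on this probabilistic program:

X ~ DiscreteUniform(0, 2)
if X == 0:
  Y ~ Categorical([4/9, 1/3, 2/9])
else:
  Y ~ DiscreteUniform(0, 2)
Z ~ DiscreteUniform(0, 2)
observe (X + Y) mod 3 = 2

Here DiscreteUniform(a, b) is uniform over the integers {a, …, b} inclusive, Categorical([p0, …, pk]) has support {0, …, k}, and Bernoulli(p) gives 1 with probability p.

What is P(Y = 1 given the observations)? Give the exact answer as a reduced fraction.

Enumerate traces; 9 have nonzero weight after conditioning:
  (X=0, Y=2, Z=0) weight 2/81
  (X=0, Y=2, Z=1) weight 2/81
  (X=0, Y=2, Z=2) weight 2/81
  (X=1, Y=1, Z=0) weight 1/27
  (X=1, Y=1, Z=1) weight 1/27
  (X=1, Y=1, Z=2) weight 1/27
  (X=2, Y=0, Z=0) weight 1/27
  (X=2, Y=0, Z=1) weight 1/27
  … 1 more
Group by Y:
  weight(Y=0) = 1/9
  weight(Y=1) = 1/9
  weight(Y=2) = 2/27
Total weight = 1/9 + 1/9 + 2/27 = 8/27
P(Y=0 | obs) = 1/9 / 8/27 = 3/8
P(Y=1 | obs) = 1/9 / 8/27 = 3/8
P(Y=2 | obs) = 2/27 / 8/27 = 1/4

P(Y = 1 | obs) = 3/8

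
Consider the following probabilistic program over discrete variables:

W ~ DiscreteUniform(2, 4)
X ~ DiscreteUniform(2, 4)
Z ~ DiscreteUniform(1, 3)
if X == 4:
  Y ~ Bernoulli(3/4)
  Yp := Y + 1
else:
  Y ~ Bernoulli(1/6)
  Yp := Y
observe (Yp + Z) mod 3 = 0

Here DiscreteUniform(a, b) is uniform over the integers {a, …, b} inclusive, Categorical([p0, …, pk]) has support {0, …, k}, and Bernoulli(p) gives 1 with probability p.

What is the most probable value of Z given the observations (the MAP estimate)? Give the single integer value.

argmax_v P(Z = v | obs) = 3

Enumerate traces; 18 have nonzero weight after conditioning:
  (W=2, X=2, Z=2, Y=1) weight 1/162
  (W=2, X=2, Z=3, Y=0) weight 5/162
  (W=2, X=3, Z=2, Y=1) weight 1/162
  (W=2, X=3, Z=3, Y=0) weight 5/162
  (W=2, X=4, Z=1, Y=1) weight 1/36
  (W=2, X=4, Z=2, Y=0) weight 1/108
  (W=3, X=2, Z=2, Y=1) weight 1/162
  (W=3, X=2, Z=3, Y=0) weight 5/162
  … 10 more
Group by Z:
  weight(Z=1) = 1/12
  weight(Z=2) = 7/108
  weight(Z=3) = 5/27
Total weight = 1/12 + 7/108 + 5/27 = 1/3
P(Z=1 | obs) = 1/12 / 1/3 = 1/4
P(Z=2 | obs) = 7/108 / 1/3 = 7/36
P(Z=3 | obs) = 5/27 / 1/3 = 5/9
argmax = 3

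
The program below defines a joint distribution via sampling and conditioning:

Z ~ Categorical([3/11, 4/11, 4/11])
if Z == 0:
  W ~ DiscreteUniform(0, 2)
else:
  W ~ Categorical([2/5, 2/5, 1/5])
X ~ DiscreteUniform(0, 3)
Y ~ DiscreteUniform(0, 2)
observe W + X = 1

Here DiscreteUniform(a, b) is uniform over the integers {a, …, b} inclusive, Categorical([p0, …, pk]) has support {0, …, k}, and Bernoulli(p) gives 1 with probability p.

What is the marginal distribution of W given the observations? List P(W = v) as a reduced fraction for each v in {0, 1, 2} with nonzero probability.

Enumerate traces; 18 have nonzero weight after conditioning:
  (Z=0, W=0, X=1, Y=0) weight 1/132
  (Z=0, W=0, X=1, Y=1) weight 1/132
  (Z=0, W=0, X=1, Y=2) weight 1/132
  (Z=0, W=1, X=0, Y=0) weight 1/132
  (Z=0, W=1, X=0, Y=1) weight 1/132
  (Z=0, W=1, X=0, Y=2) weight 1/132
  (Z=1, W=0, X=1, Y=0) weight 2/165
  (Z=1, W=0, X=1, Y=1) weight 2/165
  … 10 more
Group by W:
  weight(W=0) = 21/220
  weight(W=1) = 21/220
Total weight = 21/220 + 21/220 = 21/110
P(W=0 | obs) = 21/220 / 21/110 = 1/2
P(W=1 | obs) = 21/220 / 21/110 = 1/2

P(W=0) = 1/2, P(W=1) = 1/2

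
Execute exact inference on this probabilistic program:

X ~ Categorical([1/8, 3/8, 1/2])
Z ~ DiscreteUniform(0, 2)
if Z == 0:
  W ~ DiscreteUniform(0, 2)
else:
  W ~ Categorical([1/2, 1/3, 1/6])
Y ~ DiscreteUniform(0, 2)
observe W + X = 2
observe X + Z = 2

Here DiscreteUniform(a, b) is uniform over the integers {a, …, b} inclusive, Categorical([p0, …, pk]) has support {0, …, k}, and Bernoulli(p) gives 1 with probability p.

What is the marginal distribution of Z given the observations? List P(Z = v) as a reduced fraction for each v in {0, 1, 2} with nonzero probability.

P(Z=0) = 8/15, P(Z=1) = 2/5, P(Z=2) = 1/15

Enumerate traces; 9 have nonzero weight after conditioning:
  (X=0, Z=2, W=2, Y=0) weight 1/432
  (X=0, Z=2, W=2, Y=1) weight 1/432
  (X=0, Z=2, W=2, Y=2) weight 1/432
  (X=1, Z=1, W=1, Y=0) weight 1/72
  (X=1, Z=1, W=1, Y=1) weight 1/72
  (X=1, Z=1, W=1, Y=2) weight 1/72
  (X=2, Z=0, W=0, Y=0) weight 1/54
  (X=2, Z=0, W=0, Y=1) weight 1/54
  … 1 more
Group by Z:
  weight(Z=0) = 1/18
  weight(Z=1) = 1/24
  weight(Z=2) = 1/144
Total weight = 1/18 + 1/24 + 1/144 = 5/48
P(Z=0 | obs) = 1/18 / 5/48 = 8/15
P(Z=1 | obs) = 1/24 / 5/48 = 2/5
P(Z=2 | obs) = 1/144 / 5/48 = 1/15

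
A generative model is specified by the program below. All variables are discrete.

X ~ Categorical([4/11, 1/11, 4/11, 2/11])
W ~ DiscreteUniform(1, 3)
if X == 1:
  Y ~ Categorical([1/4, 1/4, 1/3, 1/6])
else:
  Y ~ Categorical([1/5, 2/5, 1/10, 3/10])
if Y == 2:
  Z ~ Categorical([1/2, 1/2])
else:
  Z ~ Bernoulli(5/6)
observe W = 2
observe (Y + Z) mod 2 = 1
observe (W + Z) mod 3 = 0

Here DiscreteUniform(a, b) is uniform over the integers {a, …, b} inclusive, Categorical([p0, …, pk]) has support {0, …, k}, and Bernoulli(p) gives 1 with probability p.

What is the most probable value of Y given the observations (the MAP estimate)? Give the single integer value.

argmax_v P(Y = v | obs) = 0

Enumerate traces; 8 have nonzero weight after conditioning:
  (X=0, W=2, Y=0, Z=1) weight 2/99
  (X=0, W=2, Y=2, Z=1) weight 1/165
  (X=1, W=2, Y=0, Z=1) weight 5/792
  (X=1, W=2, Y=2, Z=1) weight 1/198
  (X=2, W=2, Y=0, Z=1) weight 2/99
  (X=2, W=2, Y=2, Z=1) weight 1/165
  (X=3, W=2, Y=0, Z=1) weight 1/99
  (X=3, W=2, Y=2, Z=1) weight 1/330
Group by Y:
  weight(Y=0) = 5/88
  weight(Y=2) = 2/99
Total weight = 5/88 + 2/99 = 61/792
P(Y=0 | obs) = 5/88 / 61/792 = 45/61
P(Y=2 | obs) = 2/99 / 61/792 = 16/61
argmax = 0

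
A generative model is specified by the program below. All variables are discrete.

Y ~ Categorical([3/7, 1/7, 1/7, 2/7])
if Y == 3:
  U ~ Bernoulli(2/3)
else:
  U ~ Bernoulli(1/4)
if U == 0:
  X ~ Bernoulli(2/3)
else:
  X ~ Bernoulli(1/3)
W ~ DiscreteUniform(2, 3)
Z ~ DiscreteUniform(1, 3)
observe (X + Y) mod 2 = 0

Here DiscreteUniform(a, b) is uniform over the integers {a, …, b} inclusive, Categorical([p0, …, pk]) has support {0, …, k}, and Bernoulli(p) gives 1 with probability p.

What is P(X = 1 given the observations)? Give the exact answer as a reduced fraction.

P(X = 1 | obs) = 53/113

Enumerate traces; 48 have nonzero weight after conditioning:
  (Y=0, U=0, X=0, W=2, Z=1) weight 1/56
  (Y=0, U=0, X=0, W=2, Z=2) weight 1/56
  (Y=0, U=0, X=0, W=2, Z=3) weight 1/56
  (Y=0, U=0, X=0, W=3, Z=1) weight 1/56
  (Y=0, U=0, X=0, W=3, Z=2) weight 1/56
  (Y=0, U=0, X=0, W=3, Z=3) weight 1/56
  (Y=0, U=1, X=0, W=2, Z=1) weight 1/84
  (Y=0, U=1, X=0, W=2, Z=2) weight 1/84
  (Y=1, U=0, X=1, W=2, Z=1) weight 1/84
  … 39 more
Group by X:
  weight(X=0) = 5/21
  weight(X=1) = 53/252
Total weight = 5/21 + 53/252 = 113/252
P(X=0 | obs) = 5/21 / 113/252 = 60/113
P(X=1 | obs) = 53/252 / 113/252 = 53/113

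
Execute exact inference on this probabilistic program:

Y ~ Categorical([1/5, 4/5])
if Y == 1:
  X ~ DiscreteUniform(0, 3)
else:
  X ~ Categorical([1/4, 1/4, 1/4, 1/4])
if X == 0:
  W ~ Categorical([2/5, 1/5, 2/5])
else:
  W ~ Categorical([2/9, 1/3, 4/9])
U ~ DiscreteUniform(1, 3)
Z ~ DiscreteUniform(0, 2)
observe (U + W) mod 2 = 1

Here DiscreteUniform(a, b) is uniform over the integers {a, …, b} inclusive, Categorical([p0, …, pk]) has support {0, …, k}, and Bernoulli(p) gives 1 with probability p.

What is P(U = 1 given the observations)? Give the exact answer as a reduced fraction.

Enumerate traces; 120 have nonzero weight after conditioning:
  (Y=0, X=0, W=0, U=1, Z=0) weight 1/450
  (Y=0, X=0, W=0, U=1, Z=1) weight 1/450
  (Y=0, X=0, W=0, U=1, Z=2) weight 1/450
  (Y=0, X=0, W=0, U=3, Z=0) weight 1/450
  (Y=0, X=0, W=0, U=3, Z=1) weight 1/450
  (Y=0, X=0, W=0, U=3, Z=2) weight 1/450
  (Y=0, X=0, W=1, U=2, Z=0) weight 1/900
  (Y=0, X=0, W=1, U=2, Z=1) weight 1/900
  … 112 more
Group by U:
  weight(U=1) = 7/30
  weight(U=2) = 1/10
  weight(U=3) = 7/30
Total weight = 7/30 + 1/10 + 7/30 = 17/30
P(U=1 | obs) = 7/30 / 17/30 = 7/17
P(U=2 | obs) = 1/10 / 17/30 = 3/17
P(U=3 | obs) = 7/30 / 17/30 = 7/17

P(U = 1 | obs) = 7/17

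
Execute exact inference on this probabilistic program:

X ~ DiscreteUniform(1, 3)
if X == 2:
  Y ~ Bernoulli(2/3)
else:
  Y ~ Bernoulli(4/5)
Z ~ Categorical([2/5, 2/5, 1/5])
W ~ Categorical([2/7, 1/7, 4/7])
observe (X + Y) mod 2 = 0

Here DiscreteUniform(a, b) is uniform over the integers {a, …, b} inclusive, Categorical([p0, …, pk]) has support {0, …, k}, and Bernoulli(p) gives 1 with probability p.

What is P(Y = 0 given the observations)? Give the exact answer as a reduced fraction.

Enumerate traces; 27 have nonzero weight after conditioning:
  (X=1, Y=1, Z=0, W=0) weight 16/525
  (X=1, Y=1, Z=0, W=1) weight 8/525
  (X=1, Y=1, Z=0, W=2) weight 32/525
  (X=1, Y=1, Z=1, W=0) weight 16/525
  (X=1, Y=1, Z=1, W=1) weight 8/525
  (X=1, Y=1, Z=1, W=2) weight 32/525
  (X=1, Y=1, Z=2, W=0) weight 8/525
  (X=1, Y=1, Z=2, W=1) weight 4/525
  (X=2, Y=0, Z=0, W=0) weight 4/315
  … 18 more
Group by Y:
  weight(Y=0) = 1/9
  weight(Y=1) = 8/15
Total weight = 1/9 + 8/15 = 29/45
P(Y=0 | obs) = 1/9 / 29/45 = 5/29
P(Y=1 | obs) = 8/15 / 29/45 = 24/29

P(Y = 0 | obs) = 5/29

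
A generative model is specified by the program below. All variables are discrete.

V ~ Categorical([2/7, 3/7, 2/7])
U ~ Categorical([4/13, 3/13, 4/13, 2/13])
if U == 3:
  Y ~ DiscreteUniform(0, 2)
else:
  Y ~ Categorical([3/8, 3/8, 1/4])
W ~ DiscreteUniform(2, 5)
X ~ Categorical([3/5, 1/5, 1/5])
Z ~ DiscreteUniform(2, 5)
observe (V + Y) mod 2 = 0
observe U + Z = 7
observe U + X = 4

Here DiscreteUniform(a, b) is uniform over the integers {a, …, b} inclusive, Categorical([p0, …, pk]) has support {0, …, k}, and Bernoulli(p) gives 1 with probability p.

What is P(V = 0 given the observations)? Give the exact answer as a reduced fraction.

Enumerate traces; 40 have nonzero weight after conditioning:
  (V=0, U=2, Y=0, W=2, X=2, Z=5) weight 3/7280
  (V=0, U=2, Y=0, W=3, X=2, Z=5) weight 3/7280
  (V=0, U=2, Y=0, W=4, X=2, Z=5) weight 3/7280
  (V=0, U=2, Y=0, W=5, X=2, Z=5) weight 3/7280
  (V=0, U=2, Y=2, W=2, X=2, Z=5) weight 1/3640
  (V=0, U=2, Y=2, W=3, X=2, Z=5) weight 1/3640
  (V=0, U=2, Y=2, W=4, X=2, Z=5) weight 1/3640
  (V=0, U=2, Y=2, W=5, X=2, Z=5) weight 1/3640
  (V=1, U=2, Y=1, W=2, X=2, Z=5) weight 9/14560
  (V=2, U=2, Y=0, W=2, X=2, Z=5) weight 3/7280
  … 30 more
Group by V:
  weight(V=0) = 23/5460
  weight(V=1) = 1/280
  weight(V=2) = 23/5460
Total weight = 23/5460 + 1/280 + 23/5460 = 131/10920
P(V=0 | obs) = 23/5460 / 131/10920 = 46/131
P(V=1 | obs) = 1/280 / 131/10920 = 39/131
P(V=2 | obs) = 23/5460 / 131/10920 = 46/131

P(V = 0 | obs) = 46/131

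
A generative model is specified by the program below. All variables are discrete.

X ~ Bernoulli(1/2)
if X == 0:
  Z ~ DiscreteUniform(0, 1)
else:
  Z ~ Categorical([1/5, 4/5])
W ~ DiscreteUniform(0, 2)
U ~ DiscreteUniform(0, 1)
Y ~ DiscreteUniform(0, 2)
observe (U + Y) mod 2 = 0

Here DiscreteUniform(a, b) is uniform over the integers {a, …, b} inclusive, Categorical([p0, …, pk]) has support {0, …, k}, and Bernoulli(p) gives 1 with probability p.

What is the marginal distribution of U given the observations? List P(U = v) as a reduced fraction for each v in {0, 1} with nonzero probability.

Enumerate traces; 36 have nonzero weight after conditioning:
  (X=0, Z=0, W=0, U=0, Y=0) weight 1/72
  (X=0, Z=0, W=0, U=0, Y=2) weight 1/72
  (X=0, Z=0, W=0, U=1, Y=1) weight 1/72
  (X=0, Z=0, W=1, U=0, Y=0) weight 1/72
  (X=0, Z=0, W=1, U=0, Y=2) weight 1/72
  (X=0, Z=0, W=1, U=1, Y=1) weight 1/72
  (X=0, Z=0, W=2, U=0, Y=0) weight 1/72
  (X=0, Z=0, W=2, U=0, Y=2) weight 1/72
  … 28 more
Group by U:
  weight(U=0) = 1/3
  weight(U=1) = 1/6
Total weight = 1/3 + 1/6 = 1/2
P(U=0 | obs) = 1/3 / 1/2 = 2/3
P(U=1 | obs) = 1/6 / 1/2 = 1/3

P(U=0) = 2/3, P(U=1) = 1/3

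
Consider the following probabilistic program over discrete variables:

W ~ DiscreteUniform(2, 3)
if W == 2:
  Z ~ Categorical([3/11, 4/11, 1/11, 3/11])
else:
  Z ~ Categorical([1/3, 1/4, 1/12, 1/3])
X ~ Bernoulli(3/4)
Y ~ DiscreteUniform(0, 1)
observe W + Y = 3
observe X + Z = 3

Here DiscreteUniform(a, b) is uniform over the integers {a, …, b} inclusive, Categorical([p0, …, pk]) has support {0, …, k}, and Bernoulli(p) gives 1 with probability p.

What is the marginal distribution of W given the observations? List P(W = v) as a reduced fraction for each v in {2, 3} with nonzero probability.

Enumerate traces; 4 have nonzero weight after conditioning:
  (W=2, Z=2, X=1, Y=1) weight 3/176
  (W=2, Z=3, X=0, Y=1) weight 3/176
  (W=3, Z=2, X=1, Y=0) weight 1/64
  (W=3, Z=3, X=0, Y=0) weight 1/48
Group by W:
  weight(W=2) = 3/88
  weight(W=3) = 7/192
Total weight = 3/88 + 7/192 = 149/2112
P(W=2 | obs) = 3/88 / 149/2112 = 72/149
P(W=3 | obs) = 7/192 / 149/2112 = 77/149

P(W=2) = 72/149, P(W=3) = 77/149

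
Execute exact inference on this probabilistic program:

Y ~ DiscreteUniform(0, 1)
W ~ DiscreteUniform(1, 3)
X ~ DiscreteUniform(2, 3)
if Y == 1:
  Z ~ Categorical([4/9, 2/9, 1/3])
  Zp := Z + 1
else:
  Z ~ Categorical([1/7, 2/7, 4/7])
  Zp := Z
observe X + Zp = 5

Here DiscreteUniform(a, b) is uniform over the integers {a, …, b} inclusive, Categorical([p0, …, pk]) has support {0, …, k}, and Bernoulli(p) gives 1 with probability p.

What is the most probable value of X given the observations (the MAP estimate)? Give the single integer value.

argmax_v P(X = v | obs) = 3

Enumerate traces; 9 have nonzero weight after conditioning:
  (Y=0, W=1, X=3, Z=2) weight 1/21
  (Y=0, W=2, X=3, Z=2) weight 1/21
  (Y=0, W=3, X=3, Z=2) weight 1/21
  (Y=1, W=1, X=2, Z=2) weight 1/36
  (Y=1, W=1, X=3, Z=1) weight 1/54
  (Y=1, W=2, X=2, Z=2) weight 1/36
  (Y=1, W=2, X=3, Z=1) weight 1/54
  (Y=1, W=3, X=2, Z=2) weight 1/36
  … 1 more
Group by X:
  weight(X=2) = 1/12
  weight(X=3) = 25/126
Total weight = 1/12 + 25/126 = 71/252
P(X=2 | obs) = 1/12 / 71/252 = 21/71
P(X=3 | obs) = 25/126 / 71/252 = 50/71
argmax = 3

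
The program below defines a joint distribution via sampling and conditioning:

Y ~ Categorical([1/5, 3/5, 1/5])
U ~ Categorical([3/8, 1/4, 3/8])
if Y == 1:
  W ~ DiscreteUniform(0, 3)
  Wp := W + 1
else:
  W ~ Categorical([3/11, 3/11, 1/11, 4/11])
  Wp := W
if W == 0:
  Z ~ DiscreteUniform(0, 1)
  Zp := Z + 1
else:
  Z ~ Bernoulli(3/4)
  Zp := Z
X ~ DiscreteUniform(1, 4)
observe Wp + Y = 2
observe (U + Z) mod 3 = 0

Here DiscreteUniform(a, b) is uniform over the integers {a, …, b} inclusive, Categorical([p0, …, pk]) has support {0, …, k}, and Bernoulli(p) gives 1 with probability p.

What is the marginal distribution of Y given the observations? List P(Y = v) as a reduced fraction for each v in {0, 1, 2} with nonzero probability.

P(Y=0) = 4/49, P(Y=1) = 33/49, P(Y=2) = 12/49

Enumerate traces; 24 have nonzero weight after conditioning:
  (Y=0, U=0, W=2, Z=0, X=1) weight 3/7040
  (Y=0, U=0, W=2, Z=0, X=2) weight 3/7040
  (Y=0, U=0, W=2, Z=0, X=3) weight 3/7040
  (Y=0, U=0, W=2, Z=0, X=4) weight 3/7040
  (Y=0, U=2, W=2, Z=1, X=1) weight 9/7040
  (Y=0, U=2, W=2, Z=1, X=2) weight 9/7040
  (Y=0, U=2, W=2, Z=1, X=3) weight 9/7040
  (Y=0, U=2, W=2, Z=1, X=4) weight 9/7040
  (Y=1, U=0, W=0, Z=0, X=1) weight 9/1280
  (Y=2, U=0, W=0, Z=0, X=1) weight 9/3520
  … 14 more
Group by Y:
  weight(Y=0) = 3/440
  weight(Y=1) = 9/160
  weight(Y=2) = 9/440
Total weight = 3/440 + 9/160 + 9/440 = 147/1760
P(Y=0 | obs) = 3/440 / 147/1760 = 4/49
P(Y=1 | obs) = 9/160 / 147/1760 = 33/49
P(Y=2 | obs) = 9/440 / 147/1760 = 12/49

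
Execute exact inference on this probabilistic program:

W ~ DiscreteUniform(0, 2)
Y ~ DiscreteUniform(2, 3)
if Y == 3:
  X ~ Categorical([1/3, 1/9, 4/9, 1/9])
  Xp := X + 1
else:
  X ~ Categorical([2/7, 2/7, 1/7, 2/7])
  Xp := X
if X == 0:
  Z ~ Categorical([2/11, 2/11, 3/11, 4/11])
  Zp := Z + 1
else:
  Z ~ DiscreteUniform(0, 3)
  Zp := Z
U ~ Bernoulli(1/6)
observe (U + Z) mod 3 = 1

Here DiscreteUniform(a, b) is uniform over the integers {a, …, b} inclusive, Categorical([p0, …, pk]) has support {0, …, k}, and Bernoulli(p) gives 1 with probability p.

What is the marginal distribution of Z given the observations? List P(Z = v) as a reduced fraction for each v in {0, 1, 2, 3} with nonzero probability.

Enumerate traces; 72 have nonzero weight after conditioning:
  (W=0, Y=2, X=0, Z=0, U=1) weight 1/693
  (W=0, Y=2, X=0, Z=1, U=0) weight 5/693
  (W=0, Y=2, X=0, Z=3, U=1) weight 2/693
  (W=0, Y=2, X=1, Z=0, U=1) weight 1/504
  (W=0, Y=2, X=1, Z=1, U=0) weight 5/504
  (W=0, Y=2, X=1, Z=3, U=1) weight 1/504
  (W=0, Y=2, X=2, Z=0, U=1) weight 1/1008
  (W=0, Y=2, X=2, Z=1, U=0) weight 5/1008
  … 64 more
Group by Z:
  weight(Z=0) = 47/1232
  weight(Z=1) = 235/1232
  weight(Z=3) = 527/11088
Total weight = 47/1232 + 235/1232 + 527/11088 = 3065/11088
P(Z=0 | obs) = 47/1232 / 3065/11088 = 423/3065
P(Z=1 | obs) = 235/1232 / 3065/11088 = 423/613
P(Z=3 | obs) = 527/11088 / 3065/11088 = 527/3065

P(Z=0) = 423/3065, P(Z=1) = 423/613, P(Z=3) = 527/3065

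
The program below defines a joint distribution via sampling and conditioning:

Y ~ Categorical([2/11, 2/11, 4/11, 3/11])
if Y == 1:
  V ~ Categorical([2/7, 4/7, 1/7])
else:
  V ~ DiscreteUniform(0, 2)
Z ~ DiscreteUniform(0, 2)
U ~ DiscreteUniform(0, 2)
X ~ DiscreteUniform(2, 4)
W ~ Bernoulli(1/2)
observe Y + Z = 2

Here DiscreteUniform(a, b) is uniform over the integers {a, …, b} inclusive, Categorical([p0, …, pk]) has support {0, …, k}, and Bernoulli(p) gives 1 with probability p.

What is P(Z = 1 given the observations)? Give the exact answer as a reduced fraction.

P(Z = 1 | obs) = 1/4

Enumerate traces; 162 have nonzero weight after conditioning:
  (Y=0, V=0, Z=2, U=0, X=2, W=0) weight 1/891
  (Y=0, V=0, Z=2, U=0, X=2, W=1) weight 1/891
  (Y=0, V=0, Z=2, U=0, X=3, W=0) weight 1/891
  (Y=0, V=0, Z=2, U=0, X=3, W=1) weight 1/891
  (Y=0, V=0, Z=2, U=0, X=4, W=0) weight 1/891
  (Y=0, V=0, Z=2, U=0, X=4, W=1) weight 1/891
  (Y=0, V=0, Z=2, U=1, X=2, W=0) weight 1/891
  (Y=0, V=0, Z=2, U=1, X=2, W=1) weight 1/891
  (Y=1, V=0, Z=1, U=0, X=2, W=0) weight 2/2079
  (Y=2, V=0, Z=0, U=0, X=2, W=0) weight 2/891
  … 152 more
Group by Z:
  weight(Z=0) = 4/33
  weight(Z=1) = 2/33
  weight(Z=2) = 2/33
Total weight = 4/33 + 2/33 + 2/33 = 8/33
P(Z=0 | obs) = 4/33 / 8/33 = 1/2
P(Z=1 | obs) = 2/33 / 8/33 = 1/4
P(Z=2 | obs) = 2/33 / 8/33 = 1/4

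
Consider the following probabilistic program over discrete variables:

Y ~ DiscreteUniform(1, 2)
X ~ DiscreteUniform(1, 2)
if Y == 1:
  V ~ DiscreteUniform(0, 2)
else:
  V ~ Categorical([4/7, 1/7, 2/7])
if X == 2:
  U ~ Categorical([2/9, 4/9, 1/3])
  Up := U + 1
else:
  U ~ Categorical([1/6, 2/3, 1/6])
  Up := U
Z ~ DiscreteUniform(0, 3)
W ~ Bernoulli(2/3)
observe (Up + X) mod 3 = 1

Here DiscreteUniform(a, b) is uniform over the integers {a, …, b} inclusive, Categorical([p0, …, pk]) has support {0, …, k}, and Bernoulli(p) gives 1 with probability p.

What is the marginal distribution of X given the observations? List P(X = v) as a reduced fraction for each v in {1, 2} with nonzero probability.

Enumerate traces; 96 have nonzero weight after conditioning:
  (Y=1, X=1, V=0, U=0, Z=0, W=0) weight 1/864
  (Y=1, X=1, V=0, U=0, Z=0, W=1) weight 1/432
  (Y=1, X=1, V=0, U=0, Z=1, W=0) weight 1/864
  (Y=1, X=1, V=0, U=0, Z=1, W=1) weight 1/432
  (Y=1, X=1, V=0, U=0, Z=2, W=0) weight 1/864
  (Y=1, X=1, V=0, U=0, Z=2, W=1) weight 1/432
  (Y=1, X=1, V=0, U=0, Z=3, W=0) weight 1/864
  (Y=1, X=1, V=0, U=0, Z=3, W=1) weight 1/432
  (Y=1, X=2, V=0, U=1, Z=0, W=0) weight 1/324
  … 87 more
Group by X:
  weight(X=1) = 1/12
  weight(X=2) = 2/9
Total weight = 1/12 + 2/9 = 11/36
P(X=1 | obs) = 1/12 / 11/36 = 3/11
P(X=2 | obs) = 2/9 / 11/36 = 8/11

P(X=1) = 3/11, P(X=2) = 8/11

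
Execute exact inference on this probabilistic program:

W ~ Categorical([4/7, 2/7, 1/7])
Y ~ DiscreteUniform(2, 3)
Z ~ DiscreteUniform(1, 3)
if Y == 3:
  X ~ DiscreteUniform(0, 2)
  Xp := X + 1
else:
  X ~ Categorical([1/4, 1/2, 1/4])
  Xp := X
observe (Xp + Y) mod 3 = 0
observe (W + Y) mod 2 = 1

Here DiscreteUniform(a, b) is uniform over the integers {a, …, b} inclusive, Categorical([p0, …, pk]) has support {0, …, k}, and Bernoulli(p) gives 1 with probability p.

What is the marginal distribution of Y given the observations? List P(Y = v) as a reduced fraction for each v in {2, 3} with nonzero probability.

P(Y=2) = 3/8, P(Y=3) = 5/8

Enumerate traces; 9 have nonzero weight after conditioning:
  (W=0, Y=3, Z=1, X=2) weight 2/63
  (W=0, Y=3, Z=2, X=2) weight 2/63
  (W=0, Y=3, Z=3, X=2) weight 2/63
  (W=1, Y=2, Z=1, X=1) weight 1/42
  (W=1, Y=2, Z=2, X=1) weight 1/42
  (W=1, Y=2, Z=3, X=1) weight 1/42
  (W=2, Y=3, Z=1, X=2) weight 1/126
  (W=2, Y=3, Z=2, X=2) weight 1/126
  … 1 more
Group by Y:
  weight(Y=2) = 1/14
  weight(Y=3) = 5/42
Total weight = 1/14 + 5/42 = 4/21
P(Y=2 | obs) = 1/14 / 4/21 = 3/8
P(Y=3 | obs) = 5/42 / 4/21 = 5/8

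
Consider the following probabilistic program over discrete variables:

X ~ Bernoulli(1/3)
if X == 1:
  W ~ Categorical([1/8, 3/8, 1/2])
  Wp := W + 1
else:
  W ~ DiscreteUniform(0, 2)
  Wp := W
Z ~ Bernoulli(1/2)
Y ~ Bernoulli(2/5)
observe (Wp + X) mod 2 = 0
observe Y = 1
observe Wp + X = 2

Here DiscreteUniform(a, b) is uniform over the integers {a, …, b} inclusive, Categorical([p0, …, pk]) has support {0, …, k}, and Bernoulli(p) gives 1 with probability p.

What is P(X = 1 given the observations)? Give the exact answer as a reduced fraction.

Enumerate traces; 4 have nonzero weight after conditioning:
  (X=0, W=2, Z=0, Y=1) weight 2/45
  (X=0, W=2, Z=1, Y=1) weight 2/45
  (X=1, W=0, Z=0, Y=1) weight 1/120
  (X=1, W=0, Z=1, Y=1) weight 1/120
Group by X:
  weight(X=0) = 4/45
  weight(X=1) = 1/60
Total weight = 4/45 + 1/60 = 19/180
P(X=0 | obs) = 4/45 / 19/180 = 16/19
P(X=1 | obs) = 1/60 / 19/180 = 3/19

P(X = 1 | obs) = 3/19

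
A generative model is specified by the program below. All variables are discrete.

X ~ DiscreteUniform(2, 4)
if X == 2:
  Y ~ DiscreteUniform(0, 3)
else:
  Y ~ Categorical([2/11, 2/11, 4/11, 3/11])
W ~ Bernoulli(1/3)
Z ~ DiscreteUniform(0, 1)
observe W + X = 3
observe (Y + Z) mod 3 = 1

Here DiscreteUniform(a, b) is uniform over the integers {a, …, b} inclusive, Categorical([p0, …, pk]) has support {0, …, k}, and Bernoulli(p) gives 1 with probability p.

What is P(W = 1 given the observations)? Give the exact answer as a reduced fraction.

Enumerate traces; 6 have nonzero weight after conditioning:
  (X=2, Y=0, W=1, Z=1) weight 1/72
  (X=2, Y=1, W=1, Z=0) weight 1/72
  (X=2, Y=3, W=1, Z=1) weight 1/72
  (X=3, Y=0, W=0, Z=1) weight 2/99
  (X=3, Y=1, W=0, Z=0) weight 2/99
  (X=3, Y=3, W=0, Z=1) weight 1/33
Group by W:
  weight(W=0) = 7/99
  weight(W=1) = 1/24
Total weight = 7/99 + 1/24 = 89/792
P(W=0 | obs) = 7/99 / 89/792 = 56/89
P(W=1 | obs) = 1/24 / 89/792 = 33/89

P(W = 1 | obs) = 33/89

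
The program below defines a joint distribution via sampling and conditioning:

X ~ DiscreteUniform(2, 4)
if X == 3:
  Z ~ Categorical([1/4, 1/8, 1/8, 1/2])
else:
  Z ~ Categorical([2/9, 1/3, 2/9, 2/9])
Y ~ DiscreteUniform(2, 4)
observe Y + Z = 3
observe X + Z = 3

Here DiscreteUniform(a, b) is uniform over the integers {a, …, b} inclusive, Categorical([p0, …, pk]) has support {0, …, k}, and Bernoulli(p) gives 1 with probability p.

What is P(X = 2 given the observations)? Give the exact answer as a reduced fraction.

Enumerate traces; 2 have nonzero weight after conditioning:
  (X=2, Z=1, Y=2) weight 1/27
  (X=3, Z=0, Y=3) weight 1/36
Group by X:
  weight(X=2) = 1/27
  weight(X=3) = 1/36
Total weight = 1/27 + 1/36 = 7/108
P(X=2 | obs) = 1/27 / 7/108 = 4/7
P(X=3 | obs) = 1/36 / 7/108 = 3/7

P(X = 2 | obs) = 4/7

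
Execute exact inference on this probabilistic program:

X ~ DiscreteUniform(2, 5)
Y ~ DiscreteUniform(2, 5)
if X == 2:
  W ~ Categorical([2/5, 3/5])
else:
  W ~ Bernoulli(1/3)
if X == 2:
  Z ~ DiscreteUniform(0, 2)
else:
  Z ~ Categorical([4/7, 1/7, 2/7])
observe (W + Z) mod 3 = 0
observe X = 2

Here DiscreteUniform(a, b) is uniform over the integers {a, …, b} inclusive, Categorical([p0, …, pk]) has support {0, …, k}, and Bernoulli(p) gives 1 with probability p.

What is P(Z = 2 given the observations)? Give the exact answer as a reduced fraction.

Enumerate traces; 8 have nonzero weight after conditioning:
  (X=2, Y=2, W=0, Z=0) weight 1/120
  (X=2, Y=2, W=1, Z=2) weight 1/80
  (X=2, Y=3, W=0, Z=0) weight 1/120
  (X=2, Y=3, W=1, Z=2) weight 1/80
  (X=2, Y=4, W=0, Z=0) weight 1/120
  (X=2, Y=4, W=1, Z=2) weight 1/80
  (X=2, Y=5, W=0, Z=0) weight 1/120
  (X=2, Y=5, W=1, Z=2) weight 1/80
Group by Z:
  weight(Z=0) = 1/30
  weight(Z=2) = 1/20
Total weight = 1/30 + 1/20 = 1/12
P(Z=0 | obs) = 1/30 / 1/12 = 2/5
P(Z=2 | obs) = 1/20 / 1/12 = 3/5

P(Z = 2 | obs) = 3/5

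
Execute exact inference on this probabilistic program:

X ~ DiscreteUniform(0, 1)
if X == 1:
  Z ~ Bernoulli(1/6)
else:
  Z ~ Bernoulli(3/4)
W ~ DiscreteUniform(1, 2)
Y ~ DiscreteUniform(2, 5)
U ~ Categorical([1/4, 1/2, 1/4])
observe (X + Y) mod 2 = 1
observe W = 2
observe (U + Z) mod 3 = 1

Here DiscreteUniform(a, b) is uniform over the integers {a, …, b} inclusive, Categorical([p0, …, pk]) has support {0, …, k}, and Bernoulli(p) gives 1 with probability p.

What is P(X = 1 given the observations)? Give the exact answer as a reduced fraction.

Enumerate traces; 8 have nonzero weight after conditioning:
  (X=0, Z=0, W=2, Y=3, U=1) weight 1/128
  (X=0, Z=0, W=2, Y=5, U=1) weight 1/128
  (X=0, Z=1, W=2, Y=3, U=0) weight 3/256
  (X=0, Z=1, W=2, Y=5, U=0) weight 3/256
  (X=1, Z=0, W=2, Y=2, U=1) weight 5/192
  (X=1, Z=0, W=2, Y=4, U=1) weight 5/192
  (X=1, Z=1, W=2, Y=2, U=0) weight 1/384
  (X=1, Z=1, W=2, Y=4, U=0) weight 1/384
Group by X:
  weight(X=0) = 5/128
  weight(X=1) = 11/192
Total weight = 5/128 + 11/192 = 37/384
P(X=0 | obs) = 5/128 / 37/384 = 15/37
P(X=1 | obs) = 11/192 / 37/384 = 22/37

P(X = 1 | obs) = 22/37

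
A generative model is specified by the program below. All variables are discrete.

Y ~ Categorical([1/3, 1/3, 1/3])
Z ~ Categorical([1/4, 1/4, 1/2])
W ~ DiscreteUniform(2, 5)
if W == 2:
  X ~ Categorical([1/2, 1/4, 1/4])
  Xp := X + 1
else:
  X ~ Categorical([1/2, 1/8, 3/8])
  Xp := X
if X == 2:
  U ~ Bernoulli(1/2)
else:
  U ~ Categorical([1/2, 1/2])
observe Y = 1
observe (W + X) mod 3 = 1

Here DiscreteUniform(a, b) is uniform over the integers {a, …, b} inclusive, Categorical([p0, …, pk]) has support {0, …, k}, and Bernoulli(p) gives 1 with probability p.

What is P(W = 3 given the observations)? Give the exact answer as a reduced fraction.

P(W = 3 | obs) = 1/10

Enumerate traces; 24 have nonzero weight after conditioning:
  (Y=1, Z=0, W=2, X=2, U=0) weight 1/384
  (Y=1, Z=0, W=2, X=2, U=1) weight 1/384
  (Y=1, Z=0, W=3, X=1, U=0) weight 1/768
  (Y=1, Z=0, W=3, X=1, U=1) weight 1/768
  (Y=1, Z=0, W=4, X=0, U=0) weight 1/192
  (Y=1, Z=0, W=4, X=0, U=1) weight 1/192
  (Y=1, Z=0, W=5, X=2, U=0) weight 1/256
  (Y=1, Z=0, W=5, X=2, U=1) weight 1/256
  … 16 more
Group by W:
  weight(W=2) = 1/48
  weight(W=3) = 1/96
  weight(W=4) = 1/24
  weight(W=5) = 1/32
Total weight = 1/48 + 1/96 + 1/24 + 1/32 = 5/48
P(W=2 | obs) = 1/48 / 5/48 = 1/5
P(W=3 | obs) = 1/96 / 5/48 = 1/10
P(W=4 | obs) = 1/24 / 5/48 = 2/5
P(W=5 | obs) = 1/32 / 5/48 = 3/10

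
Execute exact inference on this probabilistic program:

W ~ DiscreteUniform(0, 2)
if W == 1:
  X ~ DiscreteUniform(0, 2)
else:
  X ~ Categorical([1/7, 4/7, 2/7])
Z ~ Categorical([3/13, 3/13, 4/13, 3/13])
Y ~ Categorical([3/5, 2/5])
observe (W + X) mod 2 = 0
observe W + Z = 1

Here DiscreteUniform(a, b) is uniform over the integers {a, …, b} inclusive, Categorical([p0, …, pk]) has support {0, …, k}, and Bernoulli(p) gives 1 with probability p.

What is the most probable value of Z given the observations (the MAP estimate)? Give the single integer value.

Enumerate traces; 6 have nonzero weight after conditioning:
  (W=0, X=0, Z=1, Y=0) weight 3/455
  (W=0, X=0, Z=1, Y=1) weight 2/455
  (W=0, X=2, Z=1, Y=0) weight 6/455
  (W=0, X=2, Z=1, Y=1) weight 4/455
  (W=1, X=1, Z=0, Y=0) weight 1/65
  (W=1, X=1, Z=0, Y=1) weight 2/195
Group by Z:
  weight(Z=0) = 1/39
  weight(Z=1) = 3/91
Total weight = 1/39 + 3/91 = 16/273
P(Z=0 | obs) = 1/39 / 16/273 = 7/16
P(Z=1 | obs) = 3/91 / 16/273 = 9/16
argmax = 1

argmax_v P(Z = v | obs) = 1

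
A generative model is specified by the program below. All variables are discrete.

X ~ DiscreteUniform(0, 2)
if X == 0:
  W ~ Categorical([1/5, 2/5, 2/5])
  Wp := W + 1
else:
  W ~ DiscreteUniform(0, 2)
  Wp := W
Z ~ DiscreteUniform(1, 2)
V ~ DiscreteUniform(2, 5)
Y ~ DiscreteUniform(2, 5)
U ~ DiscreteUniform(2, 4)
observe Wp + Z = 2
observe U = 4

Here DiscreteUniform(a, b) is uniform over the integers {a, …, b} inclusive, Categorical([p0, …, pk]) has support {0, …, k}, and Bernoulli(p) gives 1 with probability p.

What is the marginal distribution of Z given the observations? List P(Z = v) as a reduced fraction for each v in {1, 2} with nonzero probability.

Enumerate traces; 80 have nonzero weight after conditioning:
  (X=0, W=0, Z=1, V=2, Y=2, U=4) weight 1/1440
  (X=0, W=0, Z=1, V=2, Y=3, U=4) weight 1/1440
  (X=0, W=0, Z=1, V=2, Y=4, U=4) weight 1/1440
  (X=0, W=0, Z=1, V=2, Y=5, U=4) weight 1/1440
  (X=0, W=0, Z=1, V=3, Y=2, U=4) weight 1/1440
  (X=0, W=0, Z=1, V=3, Y=3, U=4) weight 1/1440
  (X=0, W=0, Z=1, V=3, Y=4, U=4) weight 1/1440
  (X=0, W=0, Z=1, V=3, Y=5, U=4) weight 1/1440
  (X=1, W=0, Z=2, V=2, Y=2, U=4) weight 1/864
  … 71 more
Group by Z:
  weight(Z=1) = 13/270
  weight(Z=2) = 1/27
Total weight = 13/270 + 1/27 = 23/270
P(Z=1 | obs) = 13/270 / 23/270 = 13/23
P(Z=2 | obs) = 1/27 / 23/270 = 10/23

P(Z=1) = 13/23, P(Z=2) = 10/23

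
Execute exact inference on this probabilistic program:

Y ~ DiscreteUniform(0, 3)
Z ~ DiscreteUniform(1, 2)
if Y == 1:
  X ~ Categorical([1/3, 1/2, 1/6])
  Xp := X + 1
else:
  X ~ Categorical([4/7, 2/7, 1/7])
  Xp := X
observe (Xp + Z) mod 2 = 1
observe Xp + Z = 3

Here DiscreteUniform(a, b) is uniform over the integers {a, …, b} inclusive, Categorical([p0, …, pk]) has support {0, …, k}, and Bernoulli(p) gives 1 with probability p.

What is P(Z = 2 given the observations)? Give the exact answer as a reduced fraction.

P(Z = 2 | obs) = 50/89

Enumerate traces; 8 have nonzero weight after conditioning:
  (Y=0, Z=1, X=2) weight 1/56
  (Y=0, Z=2, X=1) weight 1/28
  (Y=1, Z=1, X=1) weight 1/16
  (Y=1, Z=2, X=0) weight 1/24
  (Y=2, Z=1, X=2) weight 1/56
  (Y=2, Z=2, X=1) weight 1/28
  (Y=3, Z=1, X=2) weight 1/56
  (Y=3, Z=2, X=1) weight 1/28
Group by Z:
  weight(Z=1) = 13/112
  weight(Z=2) = 25/168
Total weight = 13/112 + 25/168 = 89/336
P(Z=1 | obs) = 13/112 / 89/336 = 39/89
P(Z=2 | obs) = 25/168 / 89/336 = 50/89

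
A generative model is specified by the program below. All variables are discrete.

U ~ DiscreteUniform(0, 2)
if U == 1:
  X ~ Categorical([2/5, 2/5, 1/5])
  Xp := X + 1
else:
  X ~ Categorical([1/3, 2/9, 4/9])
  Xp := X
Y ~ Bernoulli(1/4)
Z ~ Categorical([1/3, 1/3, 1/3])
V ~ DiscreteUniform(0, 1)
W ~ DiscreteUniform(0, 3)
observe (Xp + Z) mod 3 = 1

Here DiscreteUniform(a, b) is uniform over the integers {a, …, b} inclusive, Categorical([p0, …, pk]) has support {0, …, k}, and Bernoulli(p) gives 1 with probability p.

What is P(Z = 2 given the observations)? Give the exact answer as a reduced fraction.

P(Z = 2 | obs) = 58/135

Enumerate traces; 144 have nonzero weight after conditioning:
  (U=0, X=0, Y=0, Z=1, V=0, W=0) weight 1/288
  (U=0, X=0, Y=0, Z=1, V=0, W=1) weight 1/288
  (U=0, X=0, Y=0, Z=1, V=0, W=2) weight 1/288
  (U=0, X=0, Y=0, Z=1, V=0, W=3) weight 1/288
  (U=0, X=0, Y=0, Z=1, V=1, W=0) weight 1/288
  (U=0, X=0, Y=0, Z=1, V=1, W=1) weight 1/288
  (U=0, X=0, Y=0, Z=1, V=1, W=2) weight 1/288
  (U=0, X=0, Y=0, Z=1, V=1, W=3) weight 1/288
  (U=0, X=1, Y=0, Z=0, V=0, W=0) weight 1/432
  (U=0, X=2, Y=0, Z=2, V=0, W=0) weight 1/216
  … 134 more
Group by Z:
  weight(Z=0) = 38/405
  weight(Z=1) = 13/135
  weight(Z=2) = 58/405
Total weight = 38/405 + 13/135 + 58/405 = 1/3
P(Z=0 | obs) = 38/405 / 1/3 = 38/135
P(Z=1 | obs) = 13/135 / 1/3 = 13/45
P(Z=2 | obs) = 58/405 / 1/3 = 58/135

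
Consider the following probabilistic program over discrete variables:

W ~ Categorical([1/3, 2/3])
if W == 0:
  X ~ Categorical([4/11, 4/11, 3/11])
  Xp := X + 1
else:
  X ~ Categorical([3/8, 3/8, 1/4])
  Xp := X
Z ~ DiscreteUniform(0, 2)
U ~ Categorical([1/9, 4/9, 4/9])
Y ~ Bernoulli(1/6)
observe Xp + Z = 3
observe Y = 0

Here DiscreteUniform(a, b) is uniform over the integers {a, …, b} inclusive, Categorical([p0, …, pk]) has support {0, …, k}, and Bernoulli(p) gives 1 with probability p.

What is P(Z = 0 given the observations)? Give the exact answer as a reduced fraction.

Enumerate traces; 15 have nonzero weight after conditioning:
  (W=0, X=0, Z=2, U=0, Y=0) weight 10/2673
  (W=0, X=0, Z=2, U=1, Y=0) weight 40/2673
  (W=0, X=0, Z=2, U=2, Y=0) weight 40/2673
  (W=0, X=1, Z=1, U=0, Y=0) weight 10/2673
  (W=0, X=1, Z=1, U=1, Y=0) weight 40/2673
  (W=0, X=1, Z=1, U=2, Y=0) weight 40/2673
  (W=0, X=2, Z=0, U=0, Y=0) weight 5/1782
  (W=0, X=2, Z=0, U=1, Y=0) weight 10/891
  … 7 more
Group by Z:
  weight(Z=0) = 5/198
  weight(Z=1) = 95/1188
  weight(Z=2) = 245/2376
Total weight = 5/198 + 95/1188 + 245/2376 = 5/24
P(Z=0 | obs) = 5/198 / 5/24 = 4/33
P(Z=1 | obs) = 95/1188 / 5/24 = 38/99
P(Z=2 | obs) = 245/2376 / 5/24 = 49/99

P(Z = 0 | obs) = 4/33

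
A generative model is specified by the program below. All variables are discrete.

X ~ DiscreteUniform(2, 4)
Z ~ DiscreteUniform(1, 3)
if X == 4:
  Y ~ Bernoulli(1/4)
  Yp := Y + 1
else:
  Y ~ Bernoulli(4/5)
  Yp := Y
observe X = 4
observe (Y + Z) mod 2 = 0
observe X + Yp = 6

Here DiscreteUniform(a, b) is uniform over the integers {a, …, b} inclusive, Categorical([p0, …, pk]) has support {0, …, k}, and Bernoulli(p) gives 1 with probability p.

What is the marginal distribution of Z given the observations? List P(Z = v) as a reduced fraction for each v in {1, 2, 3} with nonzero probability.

Enumerate traces; 2 have nonzero weight after conditioning:
  (X=4, Z=1, Y=1) weight 1/36
  (X=4, Z=3, Y=1) weight 1/36
Group by Z:
  weight(Z=1) = 1/36
  weight(Z=3) = 1/36
Total weight = 1/36 + 1/36 = 1/18
P(Z=1 | obs) = 1/36 / 1/18 = 1/2
P(Z=3 | obs) = 1/36 / 1/18 = 1/2

P(Z=1) = 1/2, P(Z=3) = 1/2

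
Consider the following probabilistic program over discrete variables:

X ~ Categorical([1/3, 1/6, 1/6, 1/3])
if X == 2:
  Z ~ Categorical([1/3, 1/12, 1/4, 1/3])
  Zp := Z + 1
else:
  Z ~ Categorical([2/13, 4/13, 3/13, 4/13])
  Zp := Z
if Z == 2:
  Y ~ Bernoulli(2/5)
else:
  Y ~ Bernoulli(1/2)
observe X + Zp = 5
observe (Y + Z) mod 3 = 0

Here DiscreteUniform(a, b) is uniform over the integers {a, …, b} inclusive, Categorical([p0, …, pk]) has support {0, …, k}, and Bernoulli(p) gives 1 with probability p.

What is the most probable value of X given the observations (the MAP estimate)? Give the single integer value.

argmax_v P(X = v | obs) = 3

Enumerate traces; 2 have nonzero weight after conditioning:
  (X=2, Z=2, Y=1) weight 1/60
  (X=3, Z=2, Y=1) weight 2/65
Group by X:
  weight(X=2) = 1/60
  weight(X=3) = 2/65
Total weight = 1/60 + 2/65 = 37/780
P(X=2 | obs) = 1/60 / 37/780 = 13/37
P(X=3 | obs) = 2/65 / 37/780 = 24/37
argmax = 3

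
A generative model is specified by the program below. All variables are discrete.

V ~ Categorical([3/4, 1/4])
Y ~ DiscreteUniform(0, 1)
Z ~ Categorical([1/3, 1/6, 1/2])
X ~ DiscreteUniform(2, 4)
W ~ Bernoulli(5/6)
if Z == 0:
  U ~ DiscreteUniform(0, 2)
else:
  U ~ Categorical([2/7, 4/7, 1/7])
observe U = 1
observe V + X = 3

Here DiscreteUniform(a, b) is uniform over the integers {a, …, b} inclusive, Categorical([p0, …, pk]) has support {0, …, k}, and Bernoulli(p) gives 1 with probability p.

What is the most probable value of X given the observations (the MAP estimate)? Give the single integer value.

argmax_v P(X = v | obs) = 3

Enumerate traces; 24 have nonzero weight after conditioning:
  (V=0, Y=0, Z=0, X=3, W=0, U=1) weight 1/432
  (V=0, Y=0, Z=0, X=3, W=1, U=1) weight 5/432
  (V=0, Y=0, Z=1, X=3, W=0, U=1) weight 1/504
  (V=0, Y=0, Z=1, X=3, W=1, U=1) weight 5/504
  (V=0, Y=0, Z=2, X=3, W=0, U=1) weight 1/168
  (V=0, Y=0, Z=2, X=3, W=1, U=1) weight 5/168
  (V=0, Y=1, Z=0, X=3, W=0, U=1) weight 1/432
  (V=0, Y=1, Z=0, X=3, W=1, U=1) weight 5/432
  (V=1, Y=0, Z=0, X=2, W=0, U=1) weight 1/1296
  … 15 more
Group by X:
  weight(X=2) = 31/756
  weight(X=3) = 31/252
Total weight = 31/756 + 31/252 = 31/189
P(X=2 | obs) = 31/756 / 31/189 = 1/4
P(X=3 | obs) = 31/252 / 31/189 = 3/4
argmax = 3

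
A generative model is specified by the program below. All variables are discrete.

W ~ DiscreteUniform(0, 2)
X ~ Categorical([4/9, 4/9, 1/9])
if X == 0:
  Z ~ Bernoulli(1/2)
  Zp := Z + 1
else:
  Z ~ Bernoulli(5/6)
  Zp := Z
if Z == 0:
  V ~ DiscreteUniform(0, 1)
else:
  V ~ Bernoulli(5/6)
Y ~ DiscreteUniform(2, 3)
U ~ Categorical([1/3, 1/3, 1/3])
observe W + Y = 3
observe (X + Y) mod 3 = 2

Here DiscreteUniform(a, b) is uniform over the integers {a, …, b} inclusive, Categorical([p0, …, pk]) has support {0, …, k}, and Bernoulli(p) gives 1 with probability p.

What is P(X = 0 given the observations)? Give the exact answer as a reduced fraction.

Enumerate traces; 24 have nonzero weight after conditioning:
  (W=0, X=2, Z=0, V=0, Y=3, U=0) weight 1/1944
  (W=0, X=2, Z=0, V=0, Y=3, U=1) weight 1/1944
  (W=0, X=2, Z=0, V=0, Y=3, U=2) weight 1/1944
  (W=0, X=2, Z=0, V=1, Y=3, U=0) weight 1/1944
  (W=0, X=2, Z=0, V=1, Y=3, U=1) weight 1/1944
  (W=0, X=2, Z=0, V=1, Y=3, U=2) weight 1/1944
  (W=0, X=2, Z=1, V=0, Y=3, U=0) weight 5/5832
  (W=0, X=2, Z=1, V=0, Y=3, U=1) weight 5/5832
  (W=1, X=0, Z=0, V=0, Y=2, U=0) weight 1/162
  … 15 more
Group by X:
  weight(X=0) = 2/27
  weight(X=2) = 1/54
Total weight = 2/27 + 1/54 = 5/54
P(X=0 | obs) = 2/27 / 5/54 = 4/5
P(X=2 | obs) = 1/54 / 5/54 = 1/5

P(X = 0 | obs) = 4/5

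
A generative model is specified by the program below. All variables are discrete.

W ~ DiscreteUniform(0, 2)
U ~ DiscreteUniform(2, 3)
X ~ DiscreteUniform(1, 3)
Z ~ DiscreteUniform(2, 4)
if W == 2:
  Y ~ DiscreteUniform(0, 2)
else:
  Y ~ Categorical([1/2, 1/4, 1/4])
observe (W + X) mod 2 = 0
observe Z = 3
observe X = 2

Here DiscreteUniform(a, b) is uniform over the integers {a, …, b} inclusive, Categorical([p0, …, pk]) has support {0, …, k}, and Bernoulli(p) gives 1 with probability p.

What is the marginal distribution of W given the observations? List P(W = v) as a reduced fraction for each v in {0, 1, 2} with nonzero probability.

P(W=0) = 1/2, P(W=2) = 1/2

Enumerate traces; 12 have nonzero weight after conditioning:
  (W=0, U=2, X=2, Z=3, Y=0) weight 1/108
  (W=0, U=2, X=2, Z=3, Y=1) weight 1/216
  (W=0, U=2, X=2, Z=3, Y=2) weight 1/216
  (W=0, U=3, X=2, Z=3, Y=0) weight 1/108
  (W=0, U=3, X=2, Z=3, Y=1) weight 1/216
  (W=0, U=3, X=2, Z=3, Y=2) weight 1/216
  (W=2, U=2, X=2, Z=3, Y=0) weight 1/162
  (W=2, U=2, X=2, Z=3, Y=1) weight 1/162
  … 4 more
Group by W:
  weight(W=0) = 1/27
  weight(W=2) = 1/27
Total weight = 1/27 + 1/27 = 2/27
P(W=0 | obs) = 1/27 / 2/27 = 1/2
P(W=2 | obs) = 1/27 / 2/27 = 1/2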